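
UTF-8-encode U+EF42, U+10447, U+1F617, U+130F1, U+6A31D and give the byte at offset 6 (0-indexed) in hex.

U+EF42 → 3-byte form EE BD 82 at offsets 0–2.
U+10447 → 4-byte form F0 90 91 87 at offsets 3–6.
Offset 6 falls in char 2's range; it's byte 4 of F0 90 91 87 = 0x87.

0x87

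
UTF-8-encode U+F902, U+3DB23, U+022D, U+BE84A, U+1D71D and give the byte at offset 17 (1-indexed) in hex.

1-indexed offset 17 is 0-indexed offset 16.
U+F902 → 3-byte form EF A4 82 at offsets 0–2.
U+3DB23 → 4-byte form F0 BD AC A3 at offsets 3–6.
U+022D → 2-byte form C8 AD at offsets 7–8.
U+BE84A → 4-byte form F2 BE A1 8A at offsets 9–12.
U+1D71D → 4-byte form F0 9D 9C 9D at offsets 13–16.
Offset 16 falls in char 5's range; it's byte 4 of F0 9D 9C 9D = 0x9D.

0x9D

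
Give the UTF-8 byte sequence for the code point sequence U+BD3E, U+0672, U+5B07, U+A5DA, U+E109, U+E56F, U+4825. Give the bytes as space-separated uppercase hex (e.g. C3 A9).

EB B4 BE D9 B2 E5 AC 87 EA 97 9A EE 84 89 EE 95 AF E4 A0 A5

U+BD3E: 3-byte form → EB B4 BE.
U+0672: 2-byte form → D9 B2.
U+5B07: 3-byte form → E5 AC 87.
U+A5DA: 3-byte form → EA 97 9A.
U+E109: 3-byte form → EE 84 89.
U+E56F: 3-byte form → EE 95 AF.
U+4825: 3-byte form → E4 A0 A5.
Concatenated (20 bytes): EB B4 BE D9 B2 E5 AC 87 EA 97 9A EE 84 89 EE 95 AF E4 A0 A5.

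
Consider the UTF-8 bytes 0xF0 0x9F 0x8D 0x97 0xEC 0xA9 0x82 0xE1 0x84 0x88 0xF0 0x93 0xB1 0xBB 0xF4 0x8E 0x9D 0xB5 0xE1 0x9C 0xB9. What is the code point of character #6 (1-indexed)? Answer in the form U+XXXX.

Offset 0: leading byte 0xF0 = 11110000 → 4-byte char #1 = F0 9F 8D 97.
Offset 4: leading byte 0xEC = 11101100 → 3-byte char #2 = EC A9 82.
Offset 7: leading byte 0xE1 = 11100001 → 3-byte char #3 = E1 84 88.
Offset 10: leading byte 0xF0 = 11110000 → 4-byte char #4 = F0 93 B1 BB.
Offset 14: leading byte 0xF4 = 11110100 → 4-byte char #5 = F4 8E 9D B5.
Offset 18: leading byte 0xE1 = 11100001 → 3-byte char #6 = E1 9C B9.
Leading byte 0xE1 = 11100001 matches 1110xxxx → 3-byte sequence.
Byte 1: 0xE1 = 11100001, payload 0001 (4 bits).
Byte 2: 0x9C = 10011100 (10xxxxxx ✓), payload 011100.
Byte 3: 0xB9 = 10111001 (10xxxxxx ✓), payload 111001.
Concatenate: 0001011100111001 = 0x1739 (16 bits → U+1739).

U+1739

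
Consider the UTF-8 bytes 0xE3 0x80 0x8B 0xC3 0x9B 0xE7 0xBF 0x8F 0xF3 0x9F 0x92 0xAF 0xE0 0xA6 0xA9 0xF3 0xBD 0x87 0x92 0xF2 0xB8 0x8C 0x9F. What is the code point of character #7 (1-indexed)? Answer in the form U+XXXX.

Offset 0: leading byte 0xE3 = 11100011 → 3-byte char #1 = E3 80 8B.
Offset 3: leading byte 0xC3 = 11000011 → 2-byte char #2 = C3 9B.
Offset 5: leading byte 0xE7 = 11100111 → 3-byte char #3 = E7 BF 8F.
Offset 8: leading byte 0xF3 = 11110011 → 4-byte char #4 = F3 9F 92 AF.
Offset 12: leading byte 0xE0 = 11100000 → 3-byte char #5 = E0 A6 A9.
Offset 15: leading byte 0xF3 = 11110011 → 4-byte char #6 = F3 BD 87 92.
Offset 19: leading byte 0xF2 = 11110010 → 4-byte char #7 = F2 B8 8C 9F.
Leading byte 0xF2 = 11110010 matches 11110xxx → 4-byte sequence.
Byte 1: 0xF2 = 11110010, payload 010 (3 bits).
Byte 2: 0xB8 = 10111000 (10xxxxxx ✓), payload 111000.
Byte 3: 0x8C = 10001100 (10xxxxxx ✓), payload 001100.
Byte 4: 0x9F = 10011111 (10xxxxxx ✓), payload 011111.
Concatenate: 010111000001100011111 = 0xB831F (21 bits → U+B831F).

U+B831F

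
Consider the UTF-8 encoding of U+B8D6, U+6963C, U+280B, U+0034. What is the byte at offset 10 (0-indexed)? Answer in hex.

U+B8D6 → 3-byte form EB A3 96 at offsets 0–2.
U+6963C → 4-byte form F1 A9 98 BC at offsets 3–6.
U+280B → 3-byte form E2 A0 8B at offsets 7–9.
U+0034 → 1-byte form 34 at offsets 10–10.
Offset 10 falls in char 4's range; it's byte 1 of 34 = 0x34.

0x34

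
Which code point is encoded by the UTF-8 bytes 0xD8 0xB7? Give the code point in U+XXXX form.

Leading byte 0xD8 = 11011000 matches 110xxxxx → 2-byte sequence.
Byte 1: 0xD8 = 11011000, payload 11000 (5 bits).
Byte 2: 0xB7 = 10110111 (10xxxxxx ✓), payload 110111.
Concatenate: 11000110111 = 0x637 (11 bits → U+0637).

U+0637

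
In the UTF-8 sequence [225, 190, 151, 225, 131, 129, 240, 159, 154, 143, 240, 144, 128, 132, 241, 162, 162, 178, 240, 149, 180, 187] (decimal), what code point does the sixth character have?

U+15D3B

Offset 0: leading byte 0xE1 = 11100001 → 3-byte char #1 = E1 BE 97.
Offset 3: leading byte 0xE1 = 11100001 → 3-byte char #2 = E1 83 81.
Offset 6: leading byte 0xF0 = 11110000 → 4-byte char #3 = F0 9F 9A 8F.
Offset 10: leading byte 0xF0 = 11110000 → 4-byte char #4 = F0 90 80 84.
Offset 14: leading byte 0xF1 = 11110001 → 4-byte char #5 = F1 A2 A2 B2.
Offset 18: leading byte 0xF0 = 11110000 → 4-byte char #6 = F0 95 B4 BB.
Leading byte 0xF0 = 11110000 matches 11110xxx → 4-byte sequence.
Byte 1: 0xF0 = 11110000, payload 000 (3 bits).
Byte 2: 0x95 = 10010101 (10xxxxxx ✓), payload 010101.
Byte 3: 0xB4 = 10110100 (10xxxxxx ✓), payload 110100.
Byte 4: 0xBB = 10111011 (10xxxxxx ✓), payload 111011.
Concatenate: 000010101110100111011 = 0x15D3B (21 bits → U+15D3B).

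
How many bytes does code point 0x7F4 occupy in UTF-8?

U+07F4 = 0x7F4. UTF-8 uses 1 byte below 0x80, 2 below 0x800, 3 below 0x10000, 4 up to 0x10FFFF. 0x7F4 is in U+0080–U+07FF → 2 bytes.

2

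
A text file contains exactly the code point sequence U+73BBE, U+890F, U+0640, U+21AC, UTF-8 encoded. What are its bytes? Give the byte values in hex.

F1 B3 AE BE E8 A4 8F D9 80 E2 86 AC

U+73BBE: 4-byte form → F1 B3 AE BE.
U+890F: 3-byte form → E8 A4 8F.
U+0640: 2-byte form → D9 80.
U+21AC: 3-byte form → E2 86 AC.
Concatenated (12 bytes): F1 B3 AE BE E8 A4 8F D9 80 E2 86 AC.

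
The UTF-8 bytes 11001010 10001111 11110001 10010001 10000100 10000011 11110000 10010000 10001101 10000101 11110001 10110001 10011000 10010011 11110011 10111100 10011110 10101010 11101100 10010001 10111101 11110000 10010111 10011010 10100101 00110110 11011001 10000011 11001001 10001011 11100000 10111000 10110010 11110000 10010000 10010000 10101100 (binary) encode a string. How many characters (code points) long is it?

12

Byte at offset 0: 0xCA = 11001010 → 2-byte char (#1). Advance 2.
Byte at offset 2: 0xF1 = 11110001 → 4-byte char (#2). Advance 4.
Byte at offset 6: 0xF0 = 11110000 → 4-byte char (#3). Advance 4.
Byte at offset 10: 0xF1 = 11110001 → 4-byte char (#4). Advance 4.
Byte at offset 14: 0xF3 = 11110011 → 4-byte char (#5). Advance 4.
Byte at offset 18: 0xEC = 11101100 → 3-byte char (#6). Advance 3.
Byte at offset 21: 0xF0 = 11110000 → 4-byte char (#7). Advance 4.
Byte at offset 25: 0x36 = 00110110 → 1-byte char (#8). Advance 1.
Byte at offset 26: 0xD9 = 11011001 → 2-byte char (#9). Advance 2.
Byte at offset 28: 0xC9 = 11001001 → 2-byte char (#10). Advance 2.
Byte at offset 30: 0xE0 = 11100000 → 3-byte char (#11). Advance 3.
Byte at offset 33: 0xF0 = 11110000 → 4-byte char (#12). Advance 4.
Reached end at offset 37 after 12 code points.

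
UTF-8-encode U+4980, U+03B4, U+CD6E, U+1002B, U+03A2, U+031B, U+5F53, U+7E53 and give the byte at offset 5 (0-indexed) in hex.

0xEC

U+4980 → 3-byte form E4 A6 80 at offsets 0–2.
U+03B4 → 2-byte form CE B4 at offsets 3–4.
U+CD6E → 3-byte form EC B5 AE at offsets 5–7.
Offset 5 falls in char 3's range; it's byte 1 of EC B5 AE = 0xEC.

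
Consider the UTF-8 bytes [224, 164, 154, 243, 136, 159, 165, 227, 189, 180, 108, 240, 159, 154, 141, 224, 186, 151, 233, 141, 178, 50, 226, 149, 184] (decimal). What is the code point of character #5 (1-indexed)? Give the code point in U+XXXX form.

U+1F68D

Offset 0: leading byte 0xE0 = 11100000 → 3-byte char #1 = E0 A4 9A.
Offset 3: leading byte 0xF3 = 11110011 → 4-byte char #2 = F3 88 9F A5.
Offset 7: leading byte 0xE3 = 11100011 → 3-byte char #3 = E3 BD B4.
Offset 10: leading byte 0x6C = 01101100 → 1-byte char #4 = 6C.
Offset 11: leading byte 0xF0 = 11110000 → 4-byte char #5 = F0 9F 9A 8D.
Leading byte 0xF0 = 11110000 matches 11110xxx → 4-byte sequence.
Byte 1: 0xF0 = 11110000, payload 000 (3 bits).
Byte 2: 0x9F = 10011111 (10xxxxxx ✓), payload 011111.
Byte 3: 0x9A = 10011010 (10xxxxxx ✓), payload 011010.
Byte 4: 0x8D = 10001101 (10xxxxxx ✓), payload 001101.
Concatenate: 000011111011010001101 = 0x1F68D (21 bits → U+1F68D).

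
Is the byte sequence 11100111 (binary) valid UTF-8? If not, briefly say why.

invalid (sequence truncated)

Leading byte 0xE7 = 11100111 → 3-byte form, but only 1 byte is present.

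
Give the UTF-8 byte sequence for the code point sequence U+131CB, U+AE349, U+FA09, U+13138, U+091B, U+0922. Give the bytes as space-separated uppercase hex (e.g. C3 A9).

U+131CB: 4-byte form → F0 93 87 8B.
U+AE349: 4-byte form → F2 AE 8D 89.
U+FA09: 3-byte form → EF A8 89.
U+13138: 4-byte form → F0 93 84 B8.
U+091B: 3-byte form → E0 A4 9B.
U+0922: 3-byte form → E0 A4 A2.
Concatenated (21 bytes): F0 93 87 8B F2 AE 8D 89 EF A8 89 F0 93 84 B8 E0 A4 9B E0 A4 A2.

F0 93 87 8B F2 AE 8D 89 EF A8 89 F0 93 84 B8 E0 A4 9B E0 A4 A2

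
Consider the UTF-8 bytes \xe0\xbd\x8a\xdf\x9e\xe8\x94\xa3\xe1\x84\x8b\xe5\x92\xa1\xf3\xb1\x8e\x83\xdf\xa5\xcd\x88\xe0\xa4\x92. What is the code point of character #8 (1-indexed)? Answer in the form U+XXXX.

Offset 0: leading byte 0xE0 = 11100000 → 3-byte char #1 = E0 BD 8A.
Offset 3: leading byte 0xDF = 11011111 → 2-byte char #2 = DF 9E.
Offset 5: leading byte 0xE8 = 11101000 → 3-byte char #3 = E8 94 A3.
Offset 8: leading byte 0xE1 = 11100001 → 3-byte char #4 = E1 84 8B.
Offset 11: leading byte 0xE5 = 11100101 → 3-byte char #5 = E5 92 A1.
Offset 14: leading byte 0xF3 = 11110011 → 4-byte char #6 = F3 B1 8E 83.
Offset 18: leading byte 0xDF = 11011111 → 2-byte char #7 = DF A5.
Offset 20: leading byte 0xCD = 11001101 → 2-byte char #8 = CD 88.
Leading byte 0xCD = 11001101 matches 110xxxxx → 2-byte sequence.
Byte 1: 0xCD = 11001101, payload 01101 (5 bits).
Byte 2: 0x88 = 10001000 (10xxxxxx ✓), payload 001000.
Concatenate: 01101001000 = 0x348 (11 bits → U+0348).

U+0348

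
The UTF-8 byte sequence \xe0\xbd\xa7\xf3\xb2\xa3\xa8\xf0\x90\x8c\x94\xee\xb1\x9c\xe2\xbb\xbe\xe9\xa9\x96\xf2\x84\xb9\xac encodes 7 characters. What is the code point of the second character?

Offset 0: leading byte 0xE0 = 11100000 → 3-byte char #1 = E0 BD A7.
Offset 3: leading byte 0xF3 = 11110011 → 4-byte char #2 = F3 B2 A3 A8.
Leading byte 0xF3 = 11110011 matches 11110xxx → 4-byte sequence.
Byte 1: 0xF3 = 11110011, payload 011 (3 bits).
Byte 2: 0xB2 = 10110010 (10xxxxxx ✓), payload 110010.
Byte 3: 0xA3 = 10100011 (10xxxxxx ✓), payload 100011.
Byte 4: 0xA8 = 10101000 (10xxxxxx ✓), payload 101000.
Concatenate: 011110010100011101000 = 0xF28E8 (21 bits → U+F28E8).

U+F28E8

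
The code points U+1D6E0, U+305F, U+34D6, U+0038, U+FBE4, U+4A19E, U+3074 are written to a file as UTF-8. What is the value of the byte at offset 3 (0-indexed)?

0xA0

U+1D6E0 → 4-byte form F0 9D 9B A0 at offsets 0–3.
Offset 3 falls in char 1's range; it's byte 4 of F0 9D 9B A0 = 0xA0.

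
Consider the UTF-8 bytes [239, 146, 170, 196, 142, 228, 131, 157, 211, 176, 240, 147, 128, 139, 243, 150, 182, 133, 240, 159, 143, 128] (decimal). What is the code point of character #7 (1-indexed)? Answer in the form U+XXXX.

U+1F3C0

Offset 0: leading byte 0xEF = 11101111 → 3-byte char #1 = EF 92 AA.
Offset 3: leading byte 0xC4 = 11000100 → 2-byte char #2 = C4 8E.
Offset 5: leading byte 0xE4 = 11100100 → 3-byte char #3 = E4 83 9D.
Offset 8: leading byte 0xD3 = 11010011 → 2-byte char #4 = D3 B0.
Offset 10: leading byte 0xF0 = 11110000 → 4-byte char #5 = F0 93 80 8B.
Offset 14: leading byte 0xF3 = 11110011 → 4-byte char #6 = F3 96 B6 85.
Offset 18: leading byte 0xF0 = 11110000 → 4-byte char #7 = F0 9F 8F 80.
Leading byte 0xF0 = 11110000 matches 11110xxx → 4-byte sequence.
Byte 1: 0xF0 = 11110000, payload 000 (3 bits).
Byte 2: 0x9F = 10011111 (10xxxxxx ✓), payload 011111.
Byte 3: 0x8F = 10001111 (10xxxxxx ✓), payload 001111.
Byte 4: 0x80 = 10000000 (10xxxxxx ✓), payload 000000.
Concatenate: 000011111001111000000 = 0x1F3C0 (21 bits → U+1F3C0).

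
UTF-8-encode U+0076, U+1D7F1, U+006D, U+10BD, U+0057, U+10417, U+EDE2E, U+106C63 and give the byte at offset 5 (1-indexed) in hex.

0xB1

1-indexed offset 5 is 0-indexed offset 4.
U+0076 → 1-byte form 76 at offsets 0–0.
U+1D7F1 → 4-byte form F0 9D 9F B1 at offsets 1–4.
Offset 4 falls in char 2's range; it's byte 4 of F0 9D 9F B1 = 0xB1.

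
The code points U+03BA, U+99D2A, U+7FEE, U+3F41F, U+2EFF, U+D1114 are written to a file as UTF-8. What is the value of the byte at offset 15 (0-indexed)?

U+03BA → 2-byte form CE BA at offsets 0–1.
U+99D2A → 4-byte form F2 99 B4 AA at offsets 2–5.
U+7FEE → 3-byte form E7 BF AE at offsets 6–8.
U+3F41F → 4-byte form F0 BF 90 9F at offsets 9–12.
U+2EFF → 3-byte form E2 BB BF at offsets 13–15.
Offset 15 falls in char 5's range; it's byte 3 of E2 BB BF = 0xBF.

0xBF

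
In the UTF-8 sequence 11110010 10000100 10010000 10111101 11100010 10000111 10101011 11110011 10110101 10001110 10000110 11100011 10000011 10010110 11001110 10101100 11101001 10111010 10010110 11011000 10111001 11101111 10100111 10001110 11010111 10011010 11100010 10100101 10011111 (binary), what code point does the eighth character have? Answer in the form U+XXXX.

Offset 0: leading byte 0xF2 = 11110010 → 4-byte char #1 = F2 84 90 BD.
Offset 4: leading byte 0xE2 = 11100010 → 3-byte char #2 = E2 87 AB.
Offset 7: leading byte 0xF3 = 11110011 → 4-byte char #3 = F3 B5 8E 86.
Offset 11: leading byte 0xE3 = 11100011 → 3-byte char #4 = E3 83 96.
Offset 14: leading byte 0xCE = 11001110 → 2-byte char #5 = CE AC.
Offset 16: leading byte 0xE9 = 11101001 → 3-byte char #6 = E9 BA 96.
Offset 19: leading byte 0xD8 = 11011000 → 2-byte char #7 = D8 B9.
Offset 21: leading byte 0xEF = 11101111 → 3-byte char #8 = EF A7 8E.
Leading byte 0xEF = 11101111 matches 1110xxxx → 3-byte sequence.
Byte 1: 0xEF = 11101111, payload 1111 (4 bits).
Byte 2: 0xA7 = 10100111 (10xxxxxx ✓), payload 100111.
Byte 3: 0x8E = 10001110 (10xxxxxx ✓), payload 001110.
Concatenate: 1111100111001110 = 0xF9CE (16 bits → U+F9CE).

U+F9CE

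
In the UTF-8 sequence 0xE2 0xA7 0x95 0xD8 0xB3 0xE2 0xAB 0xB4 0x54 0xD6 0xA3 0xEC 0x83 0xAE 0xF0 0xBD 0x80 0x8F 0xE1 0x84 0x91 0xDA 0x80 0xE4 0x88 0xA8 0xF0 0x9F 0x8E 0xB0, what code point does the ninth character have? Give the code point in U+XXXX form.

U+0680

Offset 0: leading byte 0xE2 = 11100010 → 3-byte char #1 = E2 A7 95.
Offset 3: leading byte 0xD8 = 11011000 → 2-byte char #2 = D8 B3.
Offset 5: leading byte 0xE2 = 11100010 → 3-byte char #3 = E2 AB B4.
Offset 8: leading byte 0x54 = 01010100 → 1-byte char #4 = 54.
Offset 9: leading byte 0xD6 = 11010110 → 2-byte char #5 = D6 A3.
Offset 11: leading byte 0xEC = 11101100 → 3-byte char #6 = EC 83 AE.
Offset 14: leading byte 0xF0 = 11110000 → 4-byte char #7 = F0 BD 80 8F.
Offset 18: leading byte 0xE1 = 11100001 → 3-byte char #8 = E1 84 91.
Offset 21: leading byte 0xDA = 11011010 → 2-byte char #9 = DA 80.
Leading byte 0xDA = 11011010 matches 110xxxxx → 2-byte sequence.
Byte 1: 0xDA = 11011010, payload 11010 (5 bits).
Byte 2: 0x80 = 10000000 (10xxxxxx ✓), payload 000000.
Concatenate: 11010000000 = 0x680 (11 bits → U+0680).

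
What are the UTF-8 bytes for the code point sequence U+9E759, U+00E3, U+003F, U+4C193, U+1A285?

U+9E759: 4-byte form → F2 9E 9D 99.
U+00E3: 2-byte form → C3 A3.
U+003F: 1-byte form → 3F.
U+4C193: 4-byte form → F1 8C 86 93.
U+1A285: 4-byte form → F0 9A 8A 85.
Concatenated (15 bytes): F2 9E 9D 99 C3 A3 3F F1 8C 86 93 F0 9A 8A 85.

F2 9E 9D 99 C3 A3 3F F1 8C 86 93 F0 9A 8A 85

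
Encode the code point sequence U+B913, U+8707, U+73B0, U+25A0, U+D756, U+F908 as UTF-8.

EB A4 93 E8 9C 87 E7 8E B0 E2 96 A0 ED 9D 96 EF A4 88

U+B913: 3-byte form → EB A4 93.
U+8707: 3-byte form → E8 9C 87.
U+73B0: 3-byte form → E7 8E B0.
U+25A0: 3-byte form → E2 96 A0.
U+D756: 3-byte form → ED 9D 96.
U+F908: 3-byte form → EF A4 88.
Concatenated (18 bytes): EB A4 93 E8 9C 87 E7 8E B0 E2 96 A0 ED 9D 96 EF A4 88.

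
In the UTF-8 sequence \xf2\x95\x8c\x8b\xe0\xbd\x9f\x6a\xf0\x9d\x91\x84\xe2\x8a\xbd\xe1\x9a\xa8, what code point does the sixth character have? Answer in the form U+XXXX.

Offset 0: leading byte 0xF2 = 11110010 → 4-byte char #1 = F2 95 8C 8B.
Offset 4: leading byte 0xE0 = 11100000 → 3-byte char #2 = E0 BD 9F.
Offset 7: leading byte 0x6A = 01101010 → 1-byte char #3 = 6A.
Offset 8: leading byte 0xF0 = 11110000 → 4-byte char #4 = F0 9D 91 84.
Offset 12: leading byte 0xE2 = 11100010 → 3-byte char #5 = E2 8A BD.
Offset 15: leading byte 0xE1 = 11100001 → 3-byte char #6 = E1 9A A8.
Leading byte 0xE1 = 11100001 matches 1110xxxx → 3-byte sequence.
Byte 1: 0xE1 = 11100001, payload 0001 (4 bits).
Byte 2: 0x9A = 10011010 (10xxxxxx ✓), payload 011010.
Byte 3: 0xA8 = 10101000 (10xxxxxx ✓), payload 101000.
Concatenate: 0001011010101000 = 0x16A8 (16 bits → U+16A8).

U+16A8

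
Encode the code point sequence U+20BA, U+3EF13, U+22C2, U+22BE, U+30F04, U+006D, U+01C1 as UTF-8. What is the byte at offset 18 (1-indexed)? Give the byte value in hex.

1-indexed offset 18 is 0-indexed offset 17.
U+20BA → 3-byte form E2 82 BA at offsets 0–2.
U+3EF13 → 4-byte form F0 BE BC 93 at offsets 3–6.
U+22C2 → 3-byte form E2 8B 82 at offsets 7–9.
U+22BE → 3-byte form E2 8A BE at offsets 10–12.
U+30F04 → 4-byte form F0 B0 BC 84 at offsets 13–16.
U+006D → 1-byte form 6D at offsets 17–17.
Offset 17 falls in char 6's range; it's byte 1 of 6D = 0x6D.

0x6D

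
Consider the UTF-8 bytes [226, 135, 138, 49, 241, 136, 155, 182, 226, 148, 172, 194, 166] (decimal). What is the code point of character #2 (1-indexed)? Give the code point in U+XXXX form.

U+0031

Offset 0: leading byte 0xE2 = 11100010 → 3-byte char #1 = E2 87 8A.
Offset 3: leading byte 0x31 = 00110001 → 1-byte char #2 = 31.
Leading byte 0x31 = 00110001 matches 0xxxxxxx → 1-byte sequence.
Byte 1: 0x31 = 00110001, payload 0110001 (7 bits).
Concatenate: 0110001 = 0x31 (7 bits → U+0031).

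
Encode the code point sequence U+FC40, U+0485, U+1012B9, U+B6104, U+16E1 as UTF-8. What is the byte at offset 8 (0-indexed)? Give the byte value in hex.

0xB9

U+FC40 → 3-byte form EF B1 80 at offsets 0–2.
U+0485 → 2-byte form D2 85 at offsets 3–4.
U+1012B9 → 4-byte form F4 81 8A B9 at offsets 5–8.
Offset 8 falls in char 3's range; it's byte 4 of F4 81 8A B9 = 0xB9.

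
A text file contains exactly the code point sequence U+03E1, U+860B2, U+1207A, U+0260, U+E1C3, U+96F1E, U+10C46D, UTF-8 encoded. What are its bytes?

CF A1 F2 86 82 B2 F0 92 81 BA C9 A0 EE 87 83 F2 96 BC 9E F4 8C 91 AD

U+03E1: 2-byte form → CF A1.
U+860B2: 4-byte form → F2 86 82 B2.
U+1207A: 4-byte form → F0 92 81 BA.
U+0260: 2-byte form → C9 A0.
U+E1C3: 3-byte form → EE 87 83.
U+96F1E: 4-byte form → F2 96 BC 9E.
U+10C46D: 4-byte form → F4 8C 91 AD.
Concatenated (23 bytes): CF A1 F2 86 82 B2 F0 92 81 BA C9 A0 EE 87 83 F2 96 BC 9E F4 8C 91 AD.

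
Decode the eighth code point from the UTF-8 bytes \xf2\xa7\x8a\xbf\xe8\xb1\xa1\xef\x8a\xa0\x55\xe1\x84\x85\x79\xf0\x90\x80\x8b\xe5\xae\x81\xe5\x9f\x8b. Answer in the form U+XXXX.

Offset 0: leading byte 0xF2 = 11110010 → 4-byte char #1 = F2 A7 8A BF.
Offset 4: leading byte 0xE8 = 11101000 → 3-byte char #2 = E8 B1 A1.
Offset 7: leading byte 0xEF = 11101111 → 3-byte char #3 = EF 8A A0.
Offset 10: leading byte 0x55 = 01010101 → 1-byte char #4 = 55.
Offset 11: leading byte 0xE1 = 11100001 → 3-byte char #5 = E1 84 85.
Offset 14: leading byte 0x79 = 01111001 → 1-byte char #6 = 79.
Offset 15: leading byte 0xF0 = 11110000 → 4-byte char #7 = F0 90 80 8B.
Offset 19: leading byte 0xE5 = 11100101 → 3-byte char #8 = E5 AE 81.
Leading byte 0xE5 = 11100101 matches 1110xxxx → 3-byte sequence.
Byte 1: 0xE5 = 11100101, payload 0101 (4 bits).
Byte 2: 0xAE = 10101110 (10xxxxxx ✓), payload 101110.
Byte 3: 0x81 = 10000001 (10xxxxxx ✓), payload 000001.
Concatenate: 0101101110000001 = 0x5B81 (16 bits → U+5B81).

U+5B81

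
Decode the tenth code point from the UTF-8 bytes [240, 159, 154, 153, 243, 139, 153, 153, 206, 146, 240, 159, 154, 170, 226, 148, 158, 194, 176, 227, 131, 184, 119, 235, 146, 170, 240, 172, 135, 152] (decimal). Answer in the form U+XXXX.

Offset 0: leading byte 0xF0 = 11110000 → 4-byte char #1 = F0 9F 9A 99.
Offset 4: leading byte 0xF3 = 11110011 → 4-byte char #2 = F3 8B 99 99.
Offset 8: leading byte 0xCE = 11001110 → 2-byte char #3 = CE 92.
Offset 10: leading byte 0xF0 = 11110000 → 4-byte char #4 = F0 9F 9A AA.
Offset 14: leading byte 0xE2 = 11100010 → 3-byte char #5 = E2 94 9E.
Offset 17: leading byte 0xC2 = 11000010 → 2-byte char #6 = C2 B0.
Offset 19: leading byte 0xE3 = 11100011 → 3-byte char #7 = E3 83 B8.
Offset 22: leading byte 0x77 = 01110111 → 1-byte char #8 = 77.
Offset 23: leading byte 0xEB = 11101011 → 3-byte char #9 = EB 92 AA.
Offset 26: leading byte 0xF0 = 11110000 → 4-byte char #10 = F0 AC 87 98.
Leading byte 0xF0 = 11110000 matches 11110xxx → 4-byte sequence.
Byte 1: 0xF0 = 11110000, payload 000 (3 bits).
Byte 2: 0xAC = 10101100 (10xxxxxx ✓), payload 101100.
Byte 3: 0x87 = 10000111 (10xxxxxx ✓), payload 000111.
Byte 4: 0x98 = 10011000 (10xxxxxx ✓), payload 011000.
Concatenate: 000101100000111011000 = 0x2C1D8 (21 bits → U+2C1D8).

U+2C1D8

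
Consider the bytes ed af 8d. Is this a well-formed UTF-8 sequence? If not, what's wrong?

Structurally a 3-byte sequence; payload = 0xDBCD.
But 0xDBCD is in U+D800–U+DFFF, the surrogate range. Surrogates are not Unicode scalar values and are forbidden in UTF-8.

invalid (encodes a surrogate (U+D800–U+DFFF))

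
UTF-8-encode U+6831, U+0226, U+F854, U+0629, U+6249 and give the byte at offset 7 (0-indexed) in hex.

0x94

U+6831 → 3-byte form E6 A0 B1 at offsets 0–2.
U+0226 → 2-byte form C8 A6 at offsets 3–4.
U+F854 → 3-byte form EF A1 94 at offsets 5–7.
Offset 7 falls in char 3's range; it's byte 3 of EF A1 94 = 0x94.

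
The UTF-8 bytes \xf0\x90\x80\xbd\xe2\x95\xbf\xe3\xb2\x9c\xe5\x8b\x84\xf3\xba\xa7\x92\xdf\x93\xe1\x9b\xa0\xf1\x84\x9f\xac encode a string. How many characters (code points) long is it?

8

Byte at offset 0: 0xF0 = 11110000 → 4-byte char (#1). Advance 4.
Byte at offset 4: 0xE2 = 11100010 → 3-byte char (#2). Advance 3.
Byte at offset 7: 0xE3 = 11100011 → 3-byte char (#3). Advance 3.
Byte at offset 10: 0xE5 = 11100101 → 3-byte char (#4). Advance 3.
Byte at offset 13: 0xF3 = 11110011 → 4-byte char (#5). Advance 4.
Byte at offset 17: 0xDF = 11011111 → 2-byte char (#6). Advance 2.
Byte at offset 19: 0xE1 = 11100001 → 3-byte char (#7). Advance 3.
Byte at offset 22: 0xF1 = 11110001 → 4-byte char (#8). Advance 4.
Reached end at offset 26 after 8 code points.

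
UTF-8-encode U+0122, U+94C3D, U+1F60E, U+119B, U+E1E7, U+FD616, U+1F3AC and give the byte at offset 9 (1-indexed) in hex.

0x98

1-indexed offset 9 is 0-indexed offset 8.
U+0122 → 2-byte form C4 A2 at offsets 0–1.
U+94C3D → 4-byte form F2 94 B0 BD at offsets 2–5.
U+1F60E → 4-byte form F0 9F 98 8E at offsets 6–9.
Offset 8 falls in char 3's range; it's byte 3 of F0 9F 98 8E = 0x98.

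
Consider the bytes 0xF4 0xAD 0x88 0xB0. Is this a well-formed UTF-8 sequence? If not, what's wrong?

Leading byte 0xF4 = 11110100 → 4-byte form.
Payload = 0x12D230, which exceeds U+10FFFF, the maximum Unicode code point. (Leading bytes F5–FF, or F4 followed by ≥ 0x90, are invalid.)

invalid (encodes a value above U+10FFFF)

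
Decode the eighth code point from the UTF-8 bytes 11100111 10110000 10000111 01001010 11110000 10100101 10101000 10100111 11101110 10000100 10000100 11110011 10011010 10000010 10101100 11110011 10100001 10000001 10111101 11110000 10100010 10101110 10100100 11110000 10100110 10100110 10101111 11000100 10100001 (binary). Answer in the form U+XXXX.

Offset 0: leading byte 0xE7 = 11100111 → 3-byte char #1 = E7 B0 87.
Offset 3: leading byte 0x4A = 01001010 → 1-byte char #2 = 4A.
Offset 4: leading byte 0xF0 = 11110000 → 4-byte char #3 = F0 A5 A8 A7.
Offset 8: leading byte 0xEE = 11101110 → 3-byte char #4 = EE 84 84.
Offset 11: leading byte 0xF3 = 11110011 → 4-byte char #5 = F3 9A 82 AC.
Offset 15: leading byte 0xF3 = 11110011 → 4-byte char #6 = F3 A1 81 BD.
Offset 19: leading byte 0xF0 = 11110000 → 4-byte char #7 = F0 A2 AE A4.
Offset 23: leading byte 0xF0 = 11110000 → 4-byte char #8 = F0 A6 A6 AF.
Leading byte 0xF0 = 11110000 matches 11110xxx → 4-byte sequence.
Byte 1: 0xF0 = 11110000, payload 000 (3 bits).
Byte 2: 0xA6 = 10100110 (10xxxxxx ✓), payload 100110.
Byte 3: 0xA6 = 10100110 (10xxxxxx ✓), payload 100110.
Byte 4: 0xAF = 10101111 (10xxxxxx ✓), payload 101111.
Concatenate: 000100110100110101111 = 0x269AF (21 bits → U+269AF).

U+269AF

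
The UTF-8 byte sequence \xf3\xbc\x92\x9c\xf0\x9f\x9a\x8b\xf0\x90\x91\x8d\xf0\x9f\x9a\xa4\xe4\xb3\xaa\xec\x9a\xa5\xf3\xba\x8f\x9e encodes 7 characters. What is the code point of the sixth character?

U+C6A5

Offset 0: leading byte 0xF3 = 11110011 → 4-byte char #1 = F3 BC 92 9C.
Offset 4: leading byte 0xF0 = 11110000 → 4-byte char #2 = F0 9F 9A 8B.
Offset 8: leading byte 0xF0 = 11110000 → 4-byte char #3 = F0 90 91 8D.
Offset 12: leading byte 0xF0 = 11110000 → 4-byte char #4 = F0 9F 9A A4.
Offset 16: leading byte 0xE4 = 11100100 → 3-byte char #5 = E4 B3 AA.
Offset 19: leading byte 0xEC = 11101100 → 3-byte char #6 = EC 9A A5.
Leading byte 0xEC = 11101100 matches 1110xxxx → 3-byte sequence.
Byte 1: 0xEC = 11101100, payload 1100 (4 bits).
Byte 2: 0x9A = 10011010 (10xxxxxx ✓), payload 011010.
Byte 3: 0xA5 = 10100101 (10xxxxxx ✓), payload 100101.
Concatenate: 1100011010100101 = 0xC6A5 (16 bits → U+C6A5).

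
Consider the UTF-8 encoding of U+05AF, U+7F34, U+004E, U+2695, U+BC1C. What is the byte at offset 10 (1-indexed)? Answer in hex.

0xEB

1-indexed offset 10 is 0-indexed offset 9.
U+05AF → 2-byte form D6 AF at offsets 0–1.
U+7F34 → 3-byte form E7 BC B4 at offsets 2–4.
U+004E → 1-byte form 4E at offsets 5–5.
U+2695 → 3-byte form E2 9A 95 at offsets 6–8.
U+BC1C → 3-byte form EB B0 9C at offsets 9–11.
Offset 9 falls in char 5's range; it's byte 1 of EB B0 9C = 0xEB.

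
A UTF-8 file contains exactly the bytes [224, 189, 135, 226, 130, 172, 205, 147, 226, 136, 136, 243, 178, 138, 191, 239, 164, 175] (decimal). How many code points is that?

Byte at offset 0: 0xE0 = 11100000 → 3-byte char (#1). Advance 3.
Byte at offset 3: 0xE2 = 11100010 → 3-byte char (#2). Advance 3.
Byte at offset 6: 0xCD = 11001101 → 2-byte char (#3). Advance 2.
Byte at offset 8: 0xE2 = 11100010 → 3-byte char (#4). Advance 3.
Byte at offset 11: 0xF3 = 11110011 → 4-byte char (#5). Advance 4.
Byte at offset 15: 0xEF = 11101111 → 3-byte char (#6). Advance 3.
Reached end at offset 18 after 6 code points.

6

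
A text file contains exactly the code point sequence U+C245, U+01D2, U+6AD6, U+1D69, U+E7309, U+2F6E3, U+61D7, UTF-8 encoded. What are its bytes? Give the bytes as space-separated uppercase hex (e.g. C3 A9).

U+C245: 3-byte form → EC 89 85.
U+01D2: 2-byte form → C7 92.
U+6AD6: 3-byte form → E6 AB 96.
U+1D69: 3-byte form → E1 B5 A9.
U+E7309: 4-byte form → F3 A7 8C 89.
U+2F6E3: 4-byte form → F0 AF 9B A3.
U+61D7: 3-byte form → E6 87 97.
Concatenated (22 bytes): EC 89 85 C7 92 E6 AB 96 E1 B5 A9 F3 A7 8C 89 F0 AF 9B A3 E6 87 97.

EC 89 85 C7 92 E6 AB 96 E1 B5 A9 F3 A7 8C 89 F0 AF 9B A3 E6 87 97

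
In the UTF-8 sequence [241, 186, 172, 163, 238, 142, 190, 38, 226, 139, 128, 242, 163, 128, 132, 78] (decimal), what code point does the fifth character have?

U+A3004

Offset 0: leading byte 0xF1 = 11110001 → 4-byte char #1 = F1 BA AC A3.
Offset 4: leading byte 0xEE = 11101110 → 3-byte char #2 = EE 8E BE.
Offset 7: leading byte 0x26 = 00100110 → 1-byte char #3 = 26.
Offset 8: leading byte 0xE2 = 11100010 → 3-byte char #4 = E2 8B 80.
Offset 11: leading byte 0xF2 = 11110010 → 4-byte char #5 = F2 A3 80 84.
Leading byte 0xF2 = 11110010 matches 11110xxx → 4-byte sequence.
Byte 1: 0xF2 = 11110010, payload 010 (3 bits).
Byte 2: 0xA3 = 10100011 (10xxxxxx ✓), payload 100011.
Byte 3: 0x80 = 10000000 (10xxxxxx ✓), payload 000000.
Byte 4: 0x84 = 10000100 (10xxxxxx ✓), payload 000100.
Concatenate: 010100011000000000100 = 0xA3004 (21 bits → U+A3004).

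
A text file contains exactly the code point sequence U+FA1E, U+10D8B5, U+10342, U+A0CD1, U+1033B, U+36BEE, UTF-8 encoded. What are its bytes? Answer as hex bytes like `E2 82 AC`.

EF A8 9E F4 8D A2 B5 F0 90 8D 82 F2 A0 B3 91 F0 90 8C BB F0 B6 AF AE

U+FA1E: 3-byte form → EF A8 9E.
U+10D8B5: 4-byte form → F4 8D A2 B5.
U+10342: 4-byte form → F0 90 8D 82.
U+A0CD1: 4-byte form → F2 A0 B3 91.
U+1033B: 4-byte form → F0 90 8C BB.
U+36BEE: 4-byte form → F0 B6 AF AE.
Concatenated (23 bytes): EF A8 9E F4 8D A2 B5 F0 90 8D 82 F2 A0 B3 91 F0 90 8C BB F0 B6 AF AE.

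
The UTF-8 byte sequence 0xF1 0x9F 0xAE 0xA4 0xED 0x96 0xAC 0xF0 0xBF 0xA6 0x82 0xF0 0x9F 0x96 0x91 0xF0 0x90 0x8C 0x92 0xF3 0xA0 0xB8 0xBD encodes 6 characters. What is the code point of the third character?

Offset 0: leading byte 0xF1 = 11110001 → 4-byte char #1 = F1 9F AE A4.
Offset 4: leading byte 0xED = 11101101 → 3-byte char #2 = ED 96 AC.
Offset 7: leading byte 0xF0 = 11110000 → 4-byte char #3 = F0 BF A6 82.
Leading byte 0xF0 = 11110000 matches 11110xxx → 4-byte sequence.
Byte 1: 0xF0 = 11110000, payload 000 (3 bits).
Byte 2: 0xBF = 10111111 (10xxxxxx ✓), payload 111111.
Byte 3: 0xA6 = 10100110 (10xxxxxx ✓), payload 100110.
Byte 4: 0x82 = 10000010 (10xxxxxx ✓), payload 000010.
Concatenate: 000111111100110000010 = 0x3F982 (21 bits → U+3F982).

U+3F982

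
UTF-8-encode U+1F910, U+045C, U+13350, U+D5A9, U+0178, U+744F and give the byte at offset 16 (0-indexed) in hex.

0x91

U+1F910 → 4-byte form F0 9F A4 90 at offsets 0–3.
U+045C → 2-byte form D1 9C at offsets 4–5.
U+13350 → 4-byte form F0 93 8D 90 at offsets 6–9.
U+D5A9 → 3-byte form ED 96 A9 at offsets 10–12.
U+0178 → 2-byte form C5 B8 at offsets 13–14.
U+744F → 3-byte form E7 91 8F at offsets 15–17.
Offset 16 falls in char 6's range; it's byte 2 of E7 91 8F = 0x91.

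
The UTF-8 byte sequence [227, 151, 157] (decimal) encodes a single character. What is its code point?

Leading byte 0xE3 = 11100011 matches 1110xxxx → 3-byte sequence.
Byte 1: 0xE3 = 11100011, payload 0011 (4 bits).
Byte 2: 0x97 = 10010111 (10xxxxxx ✓), payload 010111.
Byte 3: 0x9D = 10011101 (10xxxxxx ✓), payload 011101.
Concatenate: 0011010111011101 = 0x35DD (16 bits → U+35DD).

U+35DD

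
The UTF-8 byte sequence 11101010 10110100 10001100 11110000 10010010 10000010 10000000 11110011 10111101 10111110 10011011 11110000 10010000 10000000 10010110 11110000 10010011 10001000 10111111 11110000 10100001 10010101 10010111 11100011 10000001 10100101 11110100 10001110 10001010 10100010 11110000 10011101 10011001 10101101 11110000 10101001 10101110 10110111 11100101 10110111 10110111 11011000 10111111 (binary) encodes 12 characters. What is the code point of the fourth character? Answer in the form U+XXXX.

Offset 0: leading byte 0xEA = 11101010 → 3-byte char #1 = EA B4 8C.
Offset 3: leading byte 0xF0 = 11110000 → 4-byte char #2 = F0 92 82 80.
Offset 7: leading byte 0xF3 = 11110011 → 4-byte char #3 = F3 BD BE 9B.
Offset 11: leading byte 0xF0 = 11110000 → 4-byte char #4 = F0 90 80 96.
Leading byte 0xF0 = 11110000 matches 11110xxx → 4-byte sequence.
Byte 1: 0xF0 = 11110000, payload 000 (3 bits).
Byte 2: 0x90 = 10010000 (10xxxxxx ✓), payload 010000.
Byte 3: 0x80 = 10000000 (10xxxxxx ✓), payload 000000.
Byte 4: 0x96 = 10010110 (10xxxxxx ✓), payload 010110.
Concatenate: 000010000000000010110 = 0x10016 (21 bits → U+10016).

U+10016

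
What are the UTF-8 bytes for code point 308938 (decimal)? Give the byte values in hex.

F1 8B 9B 8A

U+4B6CA = 0x4B6CA = 308938 decimal. In range U+10000–U+10FFFF → 4-byte form: 11110xxx 10xxxxxx 10xxxxxx 10xxxxxx.
Binary (21 bits): 001001011011011001010.
Split 3+6+6+6: 001 | 001011 | 011011 | 001010.
Byte 1: 11110001 = 0xF1.
Byte 2: 10001011 = 0x8B.
Byte 3: 10011011 = 0x9B.
Byte 4: 10001010 = 0x8A.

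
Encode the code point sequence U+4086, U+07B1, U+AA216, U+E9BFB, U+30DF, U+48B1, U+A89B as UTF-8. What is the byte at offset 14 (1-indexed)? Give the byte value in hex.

0xE3

1-indexed offset 14 is 0-indexed offset 13.
U+4086 → 3-byte form E4 82 86 at offsets 0–2.
U+07B1 → 2-byte form DE B1 at offsets 3–4.
U+AA216 → 4-byte form F2 AA 88 96 at offsets 5–8.
U+E9BFB → 4-byte form F3 A9 AF BB at offsets 9–12.
U+30DF → 3-byte form E3 83 9F at offsets 13–15.
Offset 13 falls in char 5's range; it's byte 1 of E3 83 9F = 0xE3.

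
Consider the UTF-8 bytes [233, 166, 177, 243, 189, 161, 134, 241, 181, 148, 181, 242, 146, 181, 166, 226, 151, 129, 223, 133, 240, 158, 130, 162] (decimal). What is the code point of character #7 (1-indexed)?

U+1E0A2

Offset 0: leading byte 0xE9 = 11101001 → 3-byte char #1 = E9 A6 B1.
Offset 3: leading byte 0xF3 = 11110011 → 4-byte char #2 = F3 BD A1 86.
Offset 7: leading byte 0xF1 = 11110001 → 4-byte char #3 = F1 B5 94 B5.
Offset 11: leading byte 0xF2 = 11110010 → 4-byte char #4 = F2 92 B5 A6.
Offset 15: leading byte 0xE2 = 11100010 → 3-byte char #5 = E2 97 81.
Offset 18: leading byte 0xDF = 11011111 → 2-byte char #6 = DF 85.
Offset 20: leading byte 0xF0 = 11110000 → 4-byte char #7 = F0 9E 82 A2.
Leading byte 0xF0 = 11110000 matches 11110xxx → 4-byte sequence.
Byte 1: 0xF0 = 11110000, payload 000 (3 bits).
Byte 2: 0x9E = 10011110 (10xxxxxx ✓), payload 011110.
Byte 3: 0x82 = 10000010 (10xxxxxx ✓), payload 000010.
Byte 4: 0xA2 = 10100010 (10xxxxxx ✓), payload 100010.
Concatenate: 000011110000010100010 = 0x1E0A2 (21 bits → U+1E0A2).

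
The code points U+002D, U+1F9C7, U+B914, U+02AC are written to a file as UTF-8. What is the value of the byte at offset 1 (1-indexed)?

0x2D

1-indexed offset 1 is 0-indexed offset 0.
U+002D → 1-byte form 2D at offsets 0–0.
Offset 0 falls in char 1's range; it's byte 1 of 2D = 0x2D.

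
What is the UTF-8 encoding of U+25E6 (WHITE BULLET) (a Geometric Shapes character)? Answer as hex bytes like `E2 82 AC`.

E2 97 A6

U+25E6 = 0x25E6 = 9702 decimal. In range U+0800–U+FFFF → 3-byte form: 1110xxxx 10xxxxxx 10xxxxxx.
Binary (16 bits): 0010010111100110.
Split 4+6+6: 0010 | 010111 | 100110.
Byte 1: 11100010 = 0xE2.
Byte 2: 10010111 = 0x97.
Byte 3: 10100110 = 0xA6.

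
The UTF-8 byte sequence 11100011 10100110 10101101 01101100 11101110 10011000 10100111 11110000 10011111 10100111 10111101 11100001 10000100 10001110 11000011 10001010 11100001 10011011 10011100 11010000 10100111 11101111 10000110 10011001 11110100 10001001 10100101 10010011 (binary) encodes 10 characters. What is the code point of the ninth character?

Offset 0: leading byte 0xE3 = 11100011 → 3-byte char #1 = E3 A6 AD.
Offset 3: leading byte 0x6C = 01101100 → 1-byte char #2 = 6C.
Offset 4: leading byte 0xEE = 11101110 → 3-byte char #3 = EE 98 A7.
Offset 7: leading byte 0xF0 = 11110000 → 4-byte char #4 = F0 9F A7 BD.
Offset 11: leading byte 0xE1 = 11100001 → 3-byte char #5 = E1 84 8E.
Offset 14: leading byte 0xC3 = 11000011 → 2-byte char #6 = C3 8A.
Offset 16: leading byte 0xE1 = 11100001 → 3-byte char #7 = E1 9B 9C.
Offset 19: leading byte 0xD0 = 11010000 → 2-byte char #8 = D0 A7.
Offset 21: leading byte 0xEF = 11101111 → 3-byte char #9 = EF 86 99.
Leading byte 0xEF = 11101111 matches 1110xxxx → 3-byte sequence.
Byte 1: 0xEF = 11101111, payload 1111 (4 bits).
Byte 2: 0x86 = 10000110 (10xxxxxx ✓), payload 000110.
Byte 3: 0x99 = 10011001 (10xxxxxx ✓), payload 011001.
Concatenate: 1111000110011001 = 0xF199 (16 bits → U+F199).

U+F199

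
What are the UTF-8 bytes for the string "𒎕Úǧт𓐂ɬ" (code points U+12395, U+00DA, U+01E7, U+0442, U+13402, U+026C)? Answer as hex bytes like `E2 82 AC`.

F0 92 8E 95 C3 9A C7 A7 D1 82 F0 93 90 82 C9 AC

U+12395: 4-byte form → F0 92 8E 95.
U+00DA: 2-byte form → C3 9A.
U+01E7: 2-byte form → C7 A7.
U+0442: 2-byte form → D1 82.
U+13402: 4-byte form → F0 93 90 82.
U+026C: 2-byte form → C9 AC.
Concatenated (16 bytes): F0 92 8E 95 C3 9A C7 A7 D1 82 F0 93 90 82 C9 AC.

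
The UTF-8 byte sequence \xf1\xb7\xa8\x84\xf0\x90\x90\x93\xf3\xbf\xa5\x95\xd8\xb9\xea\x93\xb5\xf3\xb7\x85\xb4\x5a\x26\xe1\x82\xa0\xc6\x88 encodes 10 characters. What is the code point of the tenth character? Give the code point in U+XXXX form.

U+0188

Offset 0: leading byte 0xF1 = 11110001 → 4-byte char #1 = F1 B7 A8 84.
Offset 4: leading byte 0xF0 = 11110000 → 4-byte char #2 = F0 90 90 93.
Offset 8: leading byte 0xF3 = 11110011 → 4-byte char #3 = F3 BF A5 95.
Offset 12: leading byte 0xD8 = 11011000 → 2-byte char #4 = D8 B9.
Offset 14: leading byte 0xEA = 11101010 → 3-byte char #5 = EA 93 B5.
Offset 17: leading byte 0xF3 = 11110011 → 4-byte char #6 = F3 B7 85 B4.
Offset 21: leading byte 0x5A = 01011010 → 1-byte char #7 = 5A.
Offset 22: leading byte 0x26 = 00100110 → 1-byte char #8 = 26.
Offset 23: leading byte 0xE1 = 11100001 → 3-byte char #9 = E1 82 A0.
Offset 26: leading byte 0xC6 = 11000110 → 2-byte char #10 = C6 88.
Leading byte 0xC6 = 11000110 matches 110xxxxx → 2-byte sequence.
Byte 1: 0xC6 = 11000110, payload 00110 (5 bits).
Byte 2: 0x88 = 10001000 (10xxxxxx ✓), payload 001000.
Concatenate: 00110001000 = 0x188 (11 bits → U+0188).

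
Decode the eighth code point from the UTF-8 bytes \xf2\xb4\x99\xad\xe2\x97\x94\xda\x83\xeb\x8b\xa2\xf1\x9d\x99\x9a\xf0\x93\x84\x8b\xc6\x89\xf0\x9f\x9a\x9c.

U+1F69C

Offset 0: leading byte 0xF2 = 11110010 → 4-byte char #1 = F2 B4 99 AD.
Offset 4: leading byte 0xE2 = 11100010 → 3-byte char #2 = E2 97 94.
Offset 7: leading byte 0xDA = 11011010 → 2-byte char #3 = DA 83.
Offset 9: leading byte 0xEB = 11101011 → 3-byte char #4 = EB 8B A2.
Offset 12: leading byte 0xF1 = 11110001 → 4-byte char #5 = F1 9D 99 9A.
Offset 16: leading byte 0xF0 = 11110000 → 4-byte char #6 = F0 93 84 8B.
Offset 20: leading byte 0xC6 = 11000110 → 2-byte char #7 = C6 89.
Offset 22: leading byte 0xF0 = 11110000 → 4-byte char #8 = F0 9F 9A 9C.
Leading byte 0xF0 = 11110000 matches 11110xxx → 4-byte sequence.
Byte 1: 0xF0 = 11110000, payload 000 (3 bits).
Byte 2: 0x9F = 10011111 (10xxxxxx ✓), payload 011111.
Byte 3: 0x9A = 10011010 (10xxxxxx ✓), payload 011010.
Byte 4: 0x9C = 10011100 (10xxxxxx ✓), payload 011100.
Concatenate: 000011111011010011100 = 0x1F69C (21 bits → U+1F69C).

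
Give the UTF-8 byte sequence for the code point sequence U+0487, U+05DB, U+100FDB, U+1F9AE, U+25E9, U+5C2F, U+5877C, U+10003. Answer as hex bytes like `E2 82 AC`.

D2 87 D7 9B F4 80 BF 9B F0 9F A6 AE E2 97 A9 E5 B0 AF F1 98 9D BC F0 90 80 83

U+0487: 2-byte form → D2 87.
U+05DB: 2-byte form → D7 9B.
U+100FDB: 4-byte form → F4 80 BF 9B.
U+1F9AE: 4-byte form → F0 9F A6 AE.
U+25E9: 3-byte form → E2 97 A9.
U+5C2F: 3-byte form → E5 B0 AF.
U+5877C: 4-byte form → F1 98 9D BC.
U+10003: 4-byte form → F0 90 80 83.
Concatenated (26 bytes): D2 87 D7 9B F4 80 BF 9B F0 9F A6 AE E2 97 A9 E5 B0 AF F1 98 9D BC F0 90 80 83.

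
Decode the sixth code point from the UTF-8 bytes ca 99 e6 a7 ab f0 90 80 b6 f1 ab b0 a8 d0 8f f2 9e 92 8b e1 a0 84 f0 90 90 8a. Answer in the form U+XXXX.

U+9E48B

Offset 0: leading byte 0xCA = 11001010 → 2-byte char #1 = CA 99.
Offset 2: leading byte 0xE6 = 11100110 → 3-byte char #2 = E6 A7 AB.
Offset 5: leading byte 0xF0 = 11110000 → 4-byte char #3 = F0 90 80 B6.
Offset 9: leading byte 0xF1 = 11110001 → 4-byte char #4 = F1 AB B0 A8.
Offset 13: leading byte 0xD0 = 11010000 → 2-byte char #5 = D0 8F.
Offset 15: leading byte 0xF2 = 11110010 → 4-byte char #6 = F2 9E 92 8B.
Leading byte 0xF2 = 11110010 matches 11110xxx → 4-byte sequence.
Byte 1: 0xF2 = 11110010, payload 010 (3 bits).
Byte 2: 0x9E = 10011110 (10xxxxxx ✓), payload 011110.
Byte 3: 0x92 = 10010010 (10xxxxxx ✓), payload 010010.
Byte 4: 0x8B = 10001011 (10xxxxxx ✓), payload 001011.
Concatenate: 010011110010010001011 = 0x9E48B (21 bits → U+9E48B).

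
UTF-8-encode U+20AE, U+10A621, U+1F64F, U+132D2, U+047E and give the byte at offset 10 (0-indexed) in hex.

U+20AE → 3-byte form E2 82 AE at offsets 0–2.
U+10A621 → 4-byte form F4 8A 98 A1 at offsets 3–6.
U+1F64F → 4-byte form F0 9F 99 8F at offsets 7–10.
Offset 10 falls in char 3's range; it's byte 4 of F0 9F 99 8F = 0x8F.

0x8F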